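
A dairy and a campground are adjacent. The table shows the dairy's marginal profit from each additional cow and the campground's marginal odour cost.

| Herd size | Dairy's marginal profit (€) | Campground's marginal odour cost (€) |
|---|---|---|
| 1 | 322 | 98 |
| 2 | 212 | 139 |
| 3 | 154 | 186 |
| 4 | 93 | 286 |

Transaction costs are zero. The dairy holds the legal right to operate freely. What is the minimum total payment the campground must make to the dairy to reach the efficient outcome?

Left alone the dairy would choose level 4 (marginal profit stays positive).
Efficient level: k* = 2 (marginal profit ≥ marginal odour cost through 2).
The campground must at least cover the dairy's forgone profit from cutting 4→2: 154 + 93 = 247.

€247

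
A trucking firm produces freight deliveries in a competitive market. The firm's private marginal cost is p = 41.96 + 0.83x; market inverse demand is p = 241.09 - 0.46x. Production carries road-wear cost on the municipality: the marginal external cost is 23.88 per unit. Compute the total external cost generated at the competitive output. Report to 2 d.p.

3686.22

Market equilibrium (private): 41.96 + 0.83x = 241.09 - 0.46x → x_m = 154.3643.
Total external cost = MEC × x_m = 23.88 × 154.3643 = 3686.2195.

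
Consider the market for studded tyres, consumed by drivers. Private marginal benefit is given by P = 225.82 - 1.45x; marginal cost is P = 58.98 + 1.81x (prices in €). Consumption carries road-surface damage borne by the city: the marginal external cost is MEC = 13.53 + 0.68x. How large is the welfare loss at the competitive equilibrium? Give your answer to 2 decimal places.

DWL = €296.43

Market equilibrium (private): 58.98 + 1.81x = 225.82 - 1.45x → x_m = 51.1779.
Social marginal benefit = demand − MEC = 212.29 - 2.13x.
Set SMB = MC: 212.29 - 2.13x = 58.98 + 1.81x → x* = 38.9112.
Between x* and x_m the wedge MC − SMB runs linearly from 0 to MEC(x_m), so the loss is a triangle.
DWL = ½ × 12.2667 × 48.3310 = 296.4309.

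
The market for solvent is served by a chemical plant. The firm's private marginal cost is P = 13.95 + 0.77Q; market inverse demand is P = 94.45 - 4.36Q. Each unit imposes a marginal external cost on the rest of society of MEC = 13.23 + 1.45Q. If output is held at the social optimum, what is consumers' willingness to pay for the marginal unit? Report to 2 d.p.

Social marginal cost = private MC + MEC = 27.18 + 2.22Q.
Set SMC = demand: 27.18 + 2.22Q = 94.45 - 4.36Q → Q* = 10.2234.
Consumer price on the demand curve at Q*: 94.45 − 4.36×10.2234 = 49.8760.

P = 49.88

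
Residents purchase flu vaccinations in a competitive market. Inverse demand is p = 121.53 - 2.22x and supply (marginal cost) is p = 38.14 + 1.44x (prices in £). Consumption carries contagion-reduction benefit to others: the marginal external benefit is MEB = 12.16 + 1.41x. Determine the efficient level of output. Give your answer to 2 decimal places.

Social marginal benefit = demand + MEB = 133.69 - 0.81x.
Set SMB = MC: 133.69 - 0.81x = 38.14 + 1.44x → x* = 42.4667.

x* = 42.47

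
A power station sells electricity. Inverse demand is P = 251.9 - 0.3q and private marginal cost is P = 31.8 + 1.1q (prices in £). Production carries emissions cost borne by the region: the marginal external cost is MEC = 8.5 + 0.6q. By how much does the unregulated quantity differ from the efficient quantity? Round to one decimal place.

Market equilibrium (private): 31.8 + 1.1q = 251.9 - 0.3q → q_m = 157.2143.
Social marginal cost = private MC + MEC = 40.3 + 1.7q.
Set SMC = demand: 40.3 + 1.7q = 251.9 - 0.3q → q* = 105.8000.
Gap = |157.2143 − 105.8000| = 51.4143.

51.4 units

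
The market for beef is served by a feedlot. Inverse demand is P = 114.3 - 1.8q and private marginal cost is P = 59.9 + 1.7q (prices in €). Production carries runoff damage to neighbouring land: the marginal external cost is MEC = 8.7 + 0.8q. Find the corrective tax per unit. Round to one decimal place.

tax = €17.2 per unit

Social marginal cost = private MC + MEC = 68.6 + 2.5q.
Set SMC = demand: 68.6 + 2.5q = 114.3 - 1.8q → q* = 10.6279.
The Pigouvian tax equals MEC at q*: 8.7 + 0.8×10.6279 = 17.2023.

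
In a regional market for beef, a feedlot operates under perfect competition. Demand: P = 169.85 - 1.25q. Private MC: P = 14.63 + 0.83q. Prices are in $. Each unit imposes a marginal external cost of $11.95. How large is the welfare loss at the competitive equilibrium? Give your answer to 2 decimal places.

DWL = $34.33

Market equilibrium (private): 14.63 + 0.83q = 169.85 - 1.25q → q_m = 74.6250.
Social marginal cost = private MC + MEC = 26.58 + 0.83q.
Set SMC = demand: 26.58 + 0.83q = 169.85 - 1.25q → q* = 68.8798.
Height of the DWL triangle at q_m is SMC(q_m) − demand(q_m) = MEC(q_m) = 11.9500.
DWL = ½ × 5.7452 × 11.9500 = 34.3276.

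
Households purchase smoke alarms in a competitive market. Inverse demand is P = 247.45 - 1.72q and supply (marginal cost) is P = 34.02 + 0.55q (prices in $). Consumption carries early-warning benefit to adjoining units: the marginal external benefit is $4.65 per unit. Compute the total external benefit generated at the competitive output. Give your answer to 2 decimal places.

Market equilibrium (private): 34.02 + 0.55q = 247.45 - 1.72q → q_m = 94.0220.
Total external benefit = MEB × q_m = 4.65 × 94.0220 = 437.2023.

$437.20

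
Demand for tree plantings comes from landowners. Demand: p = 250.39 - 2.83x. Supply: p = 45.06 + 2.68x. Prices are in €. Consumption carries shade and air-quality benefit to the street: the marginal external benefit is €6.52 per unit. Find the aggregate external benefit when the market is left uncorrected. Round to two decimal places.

€242.97

Market equilibrium (private): 45.06 + 2.68x = 250.39 - 2.83x → x_m = 37.2650.
Total external benefit = MEB × x_m = 6.52 × 37.2650 = 242.9678.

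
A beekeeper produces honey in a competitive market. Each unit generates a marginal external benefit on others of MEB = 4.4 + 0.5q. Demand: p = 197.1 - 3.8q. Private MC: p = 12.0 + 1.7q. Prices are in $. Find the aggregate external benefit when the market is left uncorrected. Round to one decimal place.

Market equilibrium (private): 12.0 + 1.7q = 197.1 - 3.8q → q_m = 33.6545.
Total external benefit = ∫₀^{q_m} (4.4 + 0.5q) dq = 4.4×33.6545 + ½×0.5×33.6545² = 431.2361.

$431.2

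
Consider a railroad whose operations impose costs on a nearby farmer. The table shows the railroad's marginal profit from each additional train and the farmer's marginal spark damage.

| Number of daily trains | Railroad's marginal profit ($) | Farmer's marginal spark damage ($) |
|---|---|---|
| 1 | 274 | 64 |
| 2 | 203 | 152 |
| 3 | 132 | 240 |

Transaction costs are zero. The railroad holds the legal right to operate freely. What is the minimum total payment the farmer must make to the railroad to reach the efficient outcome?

Left alone the railroad would choose level 3 (marginal profit stays positive).
Efficient level: k* = 2 (marginal profit ≥ marginal spark damage through 2).
The farmer must at least cover the railroad's forgone profit from cutting 3→2: 132 = 132.

$132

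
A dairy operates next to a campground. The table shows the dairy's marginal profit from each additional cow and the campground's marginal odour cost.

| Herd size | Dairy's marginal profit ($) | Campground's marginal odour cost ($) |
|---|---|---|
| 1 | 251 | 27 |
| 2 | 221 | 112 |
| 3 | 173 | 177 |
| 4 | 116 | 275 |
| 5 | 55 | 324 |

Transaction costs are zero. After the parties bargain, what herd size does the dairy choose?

Bargaining reaches the level where marginal profit last exceeds marginal odour cost.
That holds through level 2 (221 ≥ 112) but not at 3 (173 < 177).

2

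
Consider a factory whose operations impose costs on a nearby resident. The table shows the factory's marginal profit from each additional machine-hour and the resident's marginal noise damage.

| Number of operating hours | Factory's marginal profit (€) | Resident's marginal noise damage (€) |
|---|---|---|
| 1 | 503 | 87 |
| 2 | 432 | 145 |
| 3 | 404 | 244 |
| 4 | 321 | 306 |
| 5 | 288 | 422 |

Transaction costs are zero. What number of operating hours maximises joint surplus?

4

Bargaining reaches the level where marginal profit last exceeds marginal noise damage.
That holds through level 4 (321 ≥ 306) but not at 5 (288 < 422).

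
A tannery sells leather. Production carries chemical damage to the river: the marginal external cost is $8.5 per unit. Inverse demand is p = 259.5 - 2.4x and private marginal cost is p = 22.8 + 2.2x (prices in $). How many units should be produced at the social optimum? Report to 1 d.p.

Social marginal cost = private MC + MEC = 31.3 + 2.2x.
Set SMC = demand: 31.3 + 2.2x = 259.5 - 2.4x → x* = 49.6087.

x* = 49.6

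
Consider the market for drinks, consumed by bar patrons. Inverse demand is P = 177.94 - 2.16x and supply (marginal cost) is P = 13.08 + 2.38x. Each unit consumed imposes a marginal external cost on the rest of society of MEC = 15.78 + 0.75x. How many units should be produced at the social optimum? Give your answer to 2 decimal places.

Social marginal benefit = demand − MEC = 162.16 - 2.91x.
Set SMB = MC: 162.16 - 2.91x = 13.08 + 2.38x → x* = 28.1815.

x* = 28.18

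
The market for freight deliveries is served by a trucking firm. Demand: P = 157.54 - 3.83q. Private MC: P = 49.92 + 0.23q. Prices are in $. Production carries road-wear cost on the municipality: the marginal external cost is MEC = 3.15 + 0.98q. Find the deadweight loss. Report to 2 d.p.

DWL = $84.17

Market equilibrium (private): 49.92 + 0.23q = 157.54 - 3.83q → q_m = 26.5074.
Social marginal cost = private MC + MEC = 53.07 + 1.21q.
Set SMC = demand: 53.07 + 1.21q = 157.54 - 3.83q → q* = 20.7282.
Between q* and q_m the wedge SMC − demand runs linearly from 0 to MEC(q_m), so the loss is a triangle.
DWL = ½ × 5.7792 × 29.1272 = 84.1660.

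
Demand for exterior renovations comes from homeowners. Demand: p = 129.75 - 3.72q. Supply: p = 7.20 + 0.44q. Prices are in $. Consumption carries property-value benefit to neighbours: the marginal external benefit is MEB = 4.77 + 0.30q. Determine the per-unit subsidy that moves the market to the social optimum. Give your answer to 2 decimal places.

Social marginal benefit = demand + MEB = 134.52 - 3.42q.
Set SMB = MC: 134.52 - 3.42q = 7.20 + 0.44q → q* = 32.9845.
The Pigouvian subsidy equals MEB at q*: 4.77 + 0.30×32.9845 = 14.6654.

subsidy = $14.67 per unit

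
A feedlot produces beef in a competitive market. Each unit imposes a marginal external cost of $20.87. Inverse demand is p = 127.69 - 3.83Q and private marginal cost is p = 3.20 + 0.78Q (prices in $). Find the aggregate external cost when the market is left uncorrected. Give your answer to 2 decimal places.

Market equilibrium (private): 3.20 + 0.78Q = 127.69 - 3.83Q → Q_m = 27.0043.
Total external cost = MEC × Q_m = 20.87 × 27.0043 = 563.5797.

$563.58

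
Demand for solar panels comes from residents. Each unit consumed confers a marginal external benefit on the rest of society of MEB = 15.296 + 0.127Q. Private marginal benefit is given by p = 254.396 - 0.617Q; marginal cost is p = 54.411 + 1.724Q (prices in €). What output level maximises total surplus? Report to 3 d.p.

Q* = 97.236

Social marginal benefit = demand + MEB = 269.692 - 0.490Q.
Set SMB = MC: 269.692 - 0.490Q = 54.411 + 1.724Q → Q* = 97.2362.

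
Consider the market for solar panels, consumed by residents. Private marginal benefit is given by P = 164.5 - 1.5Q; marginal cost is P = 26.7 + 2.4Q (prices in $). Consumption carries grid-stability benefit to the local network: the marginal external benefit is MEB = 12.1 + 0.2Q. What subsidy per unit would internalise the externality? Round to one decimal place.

subsidy = $20.2 per unit

Social marginal benefit = demand + MEB = 176.6 - 1.3Q.
Set SMB = MC: 176.6 - 1.3Q = 26.7 + 2.4Q → Q* = 40.5135.
The Pigouvian subsidy equals MEB at Q*: 12.1 + 0.2×40.5135 = 20.2027.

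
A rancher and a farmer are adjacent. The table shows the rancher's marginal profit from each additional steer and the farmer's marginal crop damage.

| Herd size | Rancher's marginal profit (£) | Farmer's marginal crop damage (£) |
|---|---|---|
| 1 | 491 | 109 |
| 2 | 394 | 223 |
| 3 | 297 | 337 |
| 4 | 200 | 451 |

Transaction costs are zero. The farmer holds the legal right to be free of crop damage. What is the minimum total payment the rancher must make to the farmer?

£332

Efficient level: marginal profit ≥ marginal crop damage through level 2, so k* = 2.
With the farmer holding the right, the rancher must at least compensate total damage at k*: 109 + 223 = 332.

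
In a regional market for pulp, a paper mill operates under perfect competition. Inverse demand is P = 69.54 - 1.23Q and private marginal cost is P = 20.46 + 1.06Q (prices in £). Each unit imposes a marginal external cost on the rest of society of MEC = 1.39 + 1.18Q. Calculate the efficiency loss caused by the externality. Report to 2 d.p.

Market equilibrium (private): 20.46 + 1.06Q = 69.54 - 1.23Q → Q_m = 21.4323.
Social marginal cost = private MC + MEC = 21.85 + 2.24Q.
Set SMC = demand: 21.85 + 2.24Q = 69.54 - 1.23Q → Q* = 13.7435.
The loss is the area between SMC and demand from Q* to Q_m; with linear curves that's a triangle of height MEC(Q_m).
DWL = ½ × 7.6888 × 26.6801 = 102.5690.

DWL = £102.57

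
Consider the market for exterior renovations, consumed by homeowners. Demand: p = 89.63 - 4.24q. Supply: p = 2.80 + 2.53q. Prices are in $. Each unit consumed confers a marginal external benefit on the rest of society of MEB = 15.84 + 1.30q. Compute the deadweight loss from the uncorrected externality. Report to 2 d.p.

DWL = $96.63

Market equilibrium (private): 2.80 + 2.53q = 89.63 - 4.24q → q_m = 12.8257.
Social marginal benefit = demand + MEB = 105.47 - 2.94q.
Set SMB = MC: 105.47 - 2.94q = 2.80 + 2.53q → q* = 18.7697.
The welfare-loss triangle has base |q_m − q*| and height MEB(q_m) (the vertical gap between SMB and MC is zero at q* and MEB at q_m).
DWL = ½ × 5.9440 × 32.5134 = 96.6298.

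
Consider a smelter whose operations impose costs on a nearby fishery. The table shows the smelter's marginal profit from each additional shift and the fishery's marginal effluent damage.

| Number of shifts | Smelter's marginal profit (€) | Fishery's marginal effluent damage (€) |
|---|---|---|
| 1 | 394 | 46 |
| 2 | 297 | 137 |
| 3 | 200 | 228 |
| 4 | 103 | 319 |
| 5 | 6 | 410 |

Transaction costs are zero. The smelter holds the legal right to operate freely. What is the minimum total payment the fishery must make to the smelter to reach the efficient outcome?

€309

Left alone the smelter would choose level 5 (marginal profit stays positive).
Efficient level: k* = 2 (marginal profit ≥ marginal effluent damage through 2).
The fishery must at least cover the smelter's forgone profit from cutting 5→2: 200 + 103 + 6 = 309.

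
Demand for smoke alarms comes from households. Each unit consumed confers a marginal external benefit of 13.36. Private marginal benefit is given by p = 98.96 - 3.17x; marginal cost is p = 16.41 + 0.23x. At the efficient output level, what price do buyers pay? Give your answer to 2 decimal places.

Social marginal benefit = demand + MEB = 112.32 - 3.17x.
Set SMB = MC: 112.32 - 3.17x = 16.41 + 0.23x → x* = 28.2088.
Consumer price on the demand curve at x*: 98.96 − 3.17×28.2088 = 9.5381.

P = 9.54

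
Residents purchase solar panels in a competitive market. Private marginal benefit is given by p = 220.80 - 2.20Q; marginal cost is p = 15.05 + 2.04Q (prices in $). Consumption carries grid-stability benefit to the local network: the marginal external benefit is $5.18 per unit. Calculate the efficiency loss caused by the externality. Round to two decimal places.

DWL = $3.16

Market equilibrium (private): 15.05 + 2.04Q = 220.80 - 2.20Q → Q_m = 48.5259.
Social marginal benefit = demand + MEB = 225.98 - 2.20Q.
Set SMB = MC: 225.98 - 2.20Q = 15.05 + 2.04Q → Q* = 49.7476.
Height of the DWL triangle at Q_m is SMB(Q_m) − MC(Q_m) = MEB(Q_m) = 5.1800.
DWL = ½ × 1.2217 × 5.1800 = 3.1642.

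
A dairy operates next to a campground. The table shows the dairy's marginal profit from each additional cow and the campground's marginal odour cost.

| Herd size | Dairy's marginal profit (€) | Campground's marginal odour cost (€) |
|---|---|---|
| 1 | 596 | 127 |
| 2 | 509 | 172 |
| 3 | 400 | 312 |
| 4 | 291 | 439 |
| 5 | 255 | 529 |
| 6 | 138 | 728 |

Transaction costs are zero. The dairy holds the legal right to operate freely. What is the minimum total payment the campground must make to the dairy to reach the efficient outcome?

€684

Left alone the dairy would choose level 6 (marginal profit stays positive).
Efficient level: k* = 3 (marginal profit ≥ marginal odour cost through 3).
The campground must at least cover the dairy's forgone profit from cutting 6→3: 291 + 255 + 138 = 684.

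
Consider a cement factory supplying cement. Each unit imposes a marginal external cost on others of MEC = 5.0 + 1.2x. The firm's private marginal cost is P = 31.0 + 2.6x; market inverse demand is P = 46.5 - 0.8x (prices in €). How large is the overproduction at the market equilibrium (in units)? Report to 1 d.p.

2.3 units

Market equilibrium (private): 31.0 + 2.6x = 46.5 - 0.8x → x_m = 4.5588.
Social marginal cost = private MC + MEC = 36.0 + 3.8x.
Set SMC = demand: 36.0 + 3.8x = 46.5 - 0.8x → x* = 2.2826.
Gap = |4.5588 − 2.2826| = 2.2762.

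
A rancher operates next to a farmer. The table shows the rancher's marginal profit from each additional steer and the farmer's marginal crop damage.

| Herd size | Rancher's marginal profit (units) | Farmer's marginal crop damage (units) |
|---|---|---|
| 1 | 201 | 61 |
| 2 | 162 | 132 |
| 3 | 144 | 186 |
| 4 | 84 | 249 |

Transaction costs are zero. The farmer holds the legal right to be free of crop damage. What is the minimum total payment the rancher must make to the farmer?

Efficient level: marginal profit ≥ marginal crop damage through level 2, so k* = 2.
With the farmer holding the right, the rancher must at least compensate total damage at k*: 61 + 132 = 193.

193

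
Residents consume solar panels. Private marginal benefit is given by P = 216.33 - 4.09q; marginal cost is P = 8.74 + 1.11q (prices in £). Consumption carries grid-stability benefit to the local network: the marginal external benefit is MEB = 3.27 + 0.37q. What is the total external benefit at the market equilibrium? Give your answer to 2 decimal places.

£425.38

Market equilibrium (private): 8.74 + 1.11q = 216.33 - 4.09q → q_m = 39.9212.
Total external benefit = ∫₀^{q_m} (3.27 + 0.37q) dq = 3.27×39.9212 + ½×0.37×39.9212² = 425.3772.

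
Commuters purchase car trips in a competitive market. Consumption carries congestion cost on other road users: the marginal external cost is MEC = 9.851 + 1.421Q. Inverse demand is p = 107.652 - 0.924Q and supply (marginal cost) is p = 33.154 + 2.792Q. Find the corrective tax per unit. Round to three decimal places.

tax = 27.734 per unit

Social marginal benefit = demand − MEC = 97.801 - 2.345Q.
Set SMB = MC: 97.801 - 2.345Q = 33.154 + 2.792Q → Q* = 12.5846.
The Pigouvian tax equals MEC at Q*: 9.851 + 1.421×12.5846 = 27.7337.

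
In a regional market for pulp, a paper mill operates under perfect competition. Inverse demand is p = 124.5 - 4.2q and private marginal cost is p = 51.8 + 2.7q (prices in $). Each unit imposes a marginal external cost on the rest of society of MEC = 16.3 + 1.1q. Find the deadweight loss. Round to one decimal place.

DWL = $48.6

Market equilibrium (private): 51.8 + 2.7q = 124.5 - 4.2q → q_m = 10.5362.
Social marginal cost = private MC + MEC = 68.1 + 3.8q.
Set SMC = demand: 68.1 + 3.8q = 124.5 - 4.2q → q* = 7.0500.
The welfare-loss triangle has base |q_m − q*| and height MEC(q_m) (the vertical gap between SMC and demand is zero at q* and MEC at q_m).
DWL = ½ × 3.4862 × 27.8899 = 48.6149.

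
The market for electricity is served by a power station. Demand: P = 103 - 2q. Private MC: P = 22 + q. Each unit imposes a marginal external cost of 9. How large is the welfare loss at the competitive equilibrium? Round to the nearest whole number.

DWL = 14

Market equilibrium (private): 22 + q = 103 - 2q → q_m = 27.0000.
Social marginal cost = private MC + MEC = 31 + q.
Set SMC = demand: 31 + q = 103 - 2q → q* = 24.0000.
Between q* and q_m the wedge SMC − demand runs linearly from 0 to MEC(q_m), so the loss is a triangle.
DWL = ½ × 3.0000 × 9.0000 = 13.5000.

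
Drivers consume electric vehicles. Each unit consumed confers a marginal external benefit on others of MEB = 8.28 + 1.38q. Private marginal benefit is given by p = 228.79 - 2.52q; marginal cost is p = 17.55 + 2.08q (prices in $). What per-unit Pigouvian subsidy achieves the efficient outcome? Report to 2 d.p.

Social marginal benefit = demand + MEB = 237.07 - 1.14q.
Set SMB = MC: 237.07 - 1.14q = 17.55 + 2.08q → q* = 68.1739.
The Pigouvian subsidy equals MEB at q*: 8.28 + 1.38×68.1739 = 102.3600.

subsidy = $102.36 per unit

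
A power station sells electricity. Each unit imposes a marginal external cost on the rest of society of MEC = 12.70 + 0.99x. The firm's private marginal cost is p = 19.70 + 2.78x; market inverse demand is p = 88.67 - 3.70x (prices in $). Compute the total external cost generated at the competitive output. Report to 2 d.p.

$191.25

Market equilibrium (private): 19.70 + 2.78x = 88.67 - 3.70x → x_m = 10.6435.
Total external cost = ∫₀^{x_m} (12.70 + 0.99x) dx = 12.70×10.6435 + ½×0.99×10.6435² = 191.2481.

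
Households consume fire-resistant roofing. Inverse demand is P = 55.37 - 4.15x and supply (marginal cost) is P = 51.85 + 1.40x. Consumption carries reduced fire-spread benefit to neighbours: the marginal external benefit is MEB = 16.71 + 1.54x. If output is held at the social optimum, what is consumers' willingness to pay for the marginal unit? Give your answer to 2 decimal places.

P = 34.43

Social marginal benefit = demand + MEB = 72.08 - 2.61x.
Set SMB = MC: 72.08 - 2.61x = 51.85 + 1.40x → x* = 5.0449.
Consumer price on the demand curve at x*: 55.37 − 4.15×5.0449 = 34.4337.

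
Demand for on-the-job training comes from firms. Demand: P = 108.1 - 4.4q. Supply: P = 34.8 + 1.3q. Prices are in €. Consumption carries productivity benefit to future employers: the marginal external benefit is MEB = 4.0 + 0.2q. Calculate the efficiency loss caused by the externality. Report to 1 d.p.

Market equilibrium (private): 34.8 + 1.3q = 108.1 - 4.4q → q_m = 12.8596.
Social marginal benefit = demand + MEB = 112.1 - 4.2q.
Set SMB = MC: 112.1 - 4.2q = 34.8 + 1.3q → q* = 14.0545.
Between q* and q_m the wedge SMB − MC runs linearly from 0 to MEB(q_m), so the loss is a triangle.
DWL = ½ × 1.1949 × 6.5719 = 3.9264.

DWL = €3.9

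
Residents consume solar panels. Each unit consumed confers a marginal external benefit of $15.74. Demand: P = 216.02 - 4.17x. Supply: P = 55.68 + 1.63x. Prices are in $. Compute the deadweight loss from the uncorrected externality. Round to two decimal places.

Market equilibrium (private): 55.68 + 1.63x = 216.02 - 4.17x → x_m = 27.6448.
Social marginal benefit = demand + MEB = 231.76 - 4.17x.
Set SMB = MC: 231.76 - 4.17x = 55.68 + 1.63x → x* = 30.3586.
The loss is the area between SMB and MC from x* to x_m; with linear curves that's a triangle of height MEB(x_m).
DWL = ½ × 2.7138 × 15.7400 = 21.3576.

DWL = $21.36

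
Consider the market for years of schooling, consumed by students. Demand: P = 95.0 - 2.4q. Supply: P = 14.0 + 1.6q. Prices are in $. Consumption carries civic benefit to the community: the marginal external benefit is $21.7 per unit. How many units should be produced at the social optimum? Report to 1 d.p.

q* = 25.7

Social marginal benefit = demand + MEB = 116.7 - 2.4q.
Set SMB = MC: 116.7 - 2.4q = 14.0 + 1.6q → q* = 25.6750.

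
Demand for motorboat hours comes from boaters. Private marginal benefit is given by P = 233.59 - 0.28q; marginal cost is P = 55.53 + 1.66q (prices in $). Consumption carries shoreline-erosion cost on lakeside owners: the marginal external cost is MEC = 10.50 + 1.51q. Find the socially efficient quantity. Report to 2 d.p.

q* = 48.57

Social marginal benefit = demand − MEC = 223.09 - 1.79q.
Set SMB = MC: 223.09 - 1.79q = 55.53 + 1.66q → q* = 48.5681.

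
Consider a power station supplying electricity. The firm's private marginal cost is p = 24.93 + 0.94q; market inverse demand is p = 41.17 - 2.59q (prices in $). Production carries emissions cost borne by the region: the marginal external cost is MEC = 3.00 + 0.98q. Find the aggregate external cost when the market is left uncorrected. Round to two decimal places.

Market equilibrium (private): 24.93 + 0.94q = 41.17 - 2.59q → q_m = 4.6006.
Total external cost = ∫₀^{q_m} (3.00 + 0.98q) dq = 3.00×4.6006 + ½×0.98×4.6006² = 24.1729.

$24.17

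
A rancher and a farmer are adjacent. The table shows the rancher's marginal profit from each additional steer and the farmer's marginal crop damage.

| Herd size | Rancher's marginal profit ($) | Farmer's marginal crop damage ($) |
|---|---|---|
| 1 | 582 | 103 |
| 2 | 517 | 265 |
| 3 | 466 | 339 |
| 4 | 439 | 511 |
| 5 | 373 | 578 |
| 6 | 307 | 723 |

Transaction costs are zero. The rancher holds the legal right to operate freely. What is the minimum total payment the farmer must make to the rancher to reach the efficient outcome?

$1119

Left alone the rancher would choose level 6 (marginal profit stays positive).
Efficient level: k* = 3 (marginal profit ≥ marginal crop damage through 3).
The farmer must at least cover the rancher's forgone profit from cutting 6→3: 439 + 373 + 307 = 1119.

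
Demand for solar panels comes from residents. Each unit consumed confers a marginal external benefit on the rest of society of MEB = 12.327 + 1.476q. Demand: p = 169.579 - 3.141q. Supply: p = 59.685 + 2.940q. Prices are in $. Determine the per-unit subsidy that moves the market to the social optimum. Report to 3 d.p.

Social marginal benefit = demand + MEB = 181.906 - 1.665q.
Set SMB = MC: 181.906 - 1.665q = 59.685 + 2.940q → q* = 26.5409.
The Pigouvian subsidy equals MEB at q*: 12.327 + 1.476×26.5409 = 51.5014.

subsidy = $51.501 per unit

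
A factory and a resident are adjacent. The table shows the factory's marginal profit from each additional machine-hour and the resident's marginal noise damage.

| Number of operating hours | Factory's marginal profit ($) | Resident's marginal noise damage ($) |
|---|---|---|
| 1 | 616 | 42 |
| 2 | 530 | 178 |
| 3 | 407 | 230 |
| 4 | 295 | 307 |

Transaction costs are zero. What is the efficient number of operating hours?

Bargaining reaches the level where marginal profit last exceeds marginal noise damage.
That holds through level 3 (407 ≥ 230) but not at 4 (295 < 307).

3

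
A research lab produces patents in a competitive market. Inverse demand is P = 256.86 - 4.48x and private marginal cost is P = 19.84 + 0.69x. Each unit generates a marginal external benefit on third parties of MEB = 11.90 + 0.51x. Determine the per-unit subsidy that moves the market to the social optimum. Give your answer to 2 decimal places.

subsidy = 39.14 per unit

Social marginal cost = private MC − MEB = 7.94 + 0.18x.
Set SMC = demand: 7.94 + 0.18x = 256.86 - 4.48x → x* = 53.4163.
The Pigouvian subsidy equals MEB at x*: 11.90 + 0.51×53.4163 = 39.1423.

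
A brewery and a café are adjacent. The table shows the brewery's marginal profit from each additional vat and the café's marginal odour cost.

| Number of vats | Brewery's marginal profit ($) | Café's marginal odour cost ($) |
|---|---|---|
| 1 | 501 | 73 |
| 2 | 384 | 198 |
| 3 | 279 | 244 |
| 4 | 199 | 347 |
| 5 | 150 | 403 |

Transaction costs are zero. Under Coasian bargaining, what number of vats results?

Bargaining reaches the level where marginal profit last exceeds marginal odour cost.
That holds through level 3 (279 ≥ 244) but not at 4 (199 < 347).

3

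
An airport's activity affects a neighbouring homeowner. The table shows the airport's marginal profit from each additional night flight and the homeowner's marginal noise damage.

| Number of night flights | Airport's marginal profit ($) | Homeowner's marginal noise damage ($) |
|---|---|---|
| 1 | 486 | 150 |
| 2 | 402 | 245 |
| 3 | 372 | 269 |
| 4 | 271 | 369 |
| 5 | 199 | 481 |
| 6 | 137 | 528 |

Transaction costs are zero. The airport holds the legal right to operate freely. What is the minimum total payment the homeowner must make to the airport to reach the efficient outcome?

Left alone the airport would choose level 6 (marginal profit stays positive).
Efficient level: k* = 3 (marginal profit ≥ marginal noise damage through 3).
The homeowner must at least cover the airport's forgone profit from cutting 6→3: 271 + 199 + 137 = 607.

$607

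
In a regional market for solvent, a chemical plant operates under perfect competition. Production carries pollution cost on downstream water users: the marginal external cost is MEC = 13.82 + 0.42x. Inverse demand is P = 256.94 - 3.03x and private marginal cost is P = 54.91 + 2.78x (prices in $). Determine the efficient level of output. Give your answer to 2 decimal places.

x* = 30.21

Social marginal cost = private MC + MEC = 68.73 + 3.20x.
Set SMC = demand: 68.73 + 3.20x = 256.94 - 3.03x → x* = 30.2103.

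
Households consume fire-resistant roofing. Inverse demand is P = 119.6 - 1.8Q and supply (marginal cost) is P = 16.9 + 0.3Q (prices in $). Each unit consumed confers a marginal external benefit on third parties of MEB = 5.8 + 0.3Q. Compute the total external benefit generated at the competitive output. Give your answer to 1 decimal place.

$642.4

Market equilibrium (private): 16.9 + 0.3Q = 119.6 - 1.8Q → Q_m = 48.9048.
Total external benefit = ∫₀^{Q_m} (5.8 + 0.3Q) dQ = 5.8×48.9048 + ½×0.3×48.9048² = 642.3998.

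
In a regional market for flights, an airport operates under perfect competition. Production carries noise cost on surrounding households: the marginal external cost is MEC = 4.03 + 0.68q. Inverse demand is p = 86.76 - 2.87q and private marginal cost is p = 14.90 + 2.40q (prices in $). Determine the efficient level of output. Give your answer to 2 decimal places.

Social marginal cost = private MC + MEC = 18.93 + 3.08q.
Set SMC = demand: 18.93 + 3.08q = 86.76 - 2.87q → q* = 11.4000.

q* = 11.40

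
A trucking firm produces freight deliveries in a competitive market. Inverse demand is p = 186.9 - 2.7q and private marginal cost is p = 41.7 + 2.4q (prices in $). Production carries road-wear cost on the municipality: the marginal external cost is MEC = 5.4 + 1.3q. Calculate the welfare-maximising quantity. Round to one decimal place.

q* = 21.8

Social marginal cost = private MC + MEC = 47.1 + 3.7q.
Set SMC = demand: 47.1 + 3.7q = 186.9 - 2.7q → q* = 21.8438.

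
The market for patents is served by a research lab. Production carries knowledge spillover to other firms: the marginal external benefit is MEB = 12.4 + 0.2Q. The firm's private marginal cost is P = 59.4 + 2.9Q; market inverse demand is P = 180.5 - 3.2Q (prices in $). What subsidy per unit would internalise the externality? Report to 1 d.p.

subsidy = $16.9 per unit

Social marginal cost = private MC − MEB = 47.0 + 2.7Q.
Set SMC = demand: 47.0 + 2.7Q = 180.5 - 3.2Q → Q* = 22.6271.
The Pigouvian subsidy equals MEB at Q*: 12.4 + 0.2×22.6271 = 16.9254.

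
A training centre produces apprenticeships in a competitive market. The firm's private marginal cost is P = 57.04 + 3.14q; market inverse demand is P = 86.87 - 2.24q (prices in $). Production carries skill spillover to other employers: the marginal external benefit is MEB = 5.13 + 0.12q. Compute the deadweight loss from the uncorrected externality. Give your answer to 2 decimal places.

DWL = $3.19

Market equilibrium (private): 57.04 + 3.14q = 86.87 - 2.24q → q_m = 5.5446.
Social marginal cost = private MC − MEB = 51.91 + 3.02q.
Set SMC = demand: 51.91 + 3.02q = 86.87 - 2.24q → q* = 6.6464.
Between q* and q_m the wedge demand − SMC runs linearly from 0 to MEB(q_m), so the loss is a triangle.
DWL = ½ × 1.1018 × 5.7954 = 3.1927.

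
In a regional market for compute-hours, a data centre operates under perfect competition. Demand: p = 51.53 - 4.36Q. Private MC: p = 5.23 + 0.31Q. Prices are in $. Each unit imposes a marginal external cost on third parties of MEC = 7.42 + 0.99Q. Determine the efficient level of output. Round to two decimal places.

Social marginal cost = private MC + MEC = 12.65 + 1.30Q.
Set SMC = demand: 12.65 + 1.30Q = 51.53 - 4.36Q → Q* = 6.8693.

Q* = 6.87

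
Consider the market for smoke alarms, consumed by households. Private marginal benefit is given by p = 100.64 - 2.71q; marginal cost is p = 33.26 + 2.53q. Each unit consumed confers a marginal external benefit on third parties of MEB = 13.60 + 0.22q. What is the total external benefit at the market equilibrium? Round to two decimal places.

193.07

Market equilibrium (private): 33.26 + 2.53q = 100.64 - 2.71q → q_m = 12.8588.
Total external benefit = ∫₀^{q_m} (13.60 + 0.22q) dq = 13.60×12.8588 + ½×0.22×12.8588² = 193.0680.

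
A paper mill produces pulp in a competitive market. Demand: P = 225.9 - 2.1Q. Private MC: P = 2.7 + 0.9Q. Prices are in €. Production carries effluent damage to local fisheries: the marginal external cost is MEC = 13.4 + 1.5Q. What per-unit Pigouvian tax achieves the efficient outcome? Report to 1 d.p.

tax = €83.3 per unit

Social marginal cost = private MC + MEC = 16.1 + 2.4Q.
Set SMC = demand: 16.1 + 2.4Q = 225.9 - 2.1Q → Q* = 46.6222.
The Pigouvian tax equals MEC at Q*: 13.4 + 1.5×46.6222 = 83.3333.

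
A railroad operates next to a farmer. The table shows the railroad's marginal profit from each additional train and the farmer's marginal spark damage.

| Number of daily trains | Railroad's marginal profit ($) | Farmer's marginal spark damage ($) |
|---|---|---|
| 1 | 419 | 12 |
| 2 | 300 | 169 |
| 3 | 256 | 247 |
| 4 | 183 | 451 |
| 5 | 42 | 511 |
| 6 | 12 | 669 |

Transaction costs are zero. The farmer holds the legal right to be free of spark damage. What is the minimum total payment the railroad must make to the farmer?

Efficient level: marginal profit ≥ marginal spark damage through level 3, so k* = 3.
With the farmer holding the right, the railroad must at least compensate total damage at k*: 12 + 169 + 247 = 428.

$428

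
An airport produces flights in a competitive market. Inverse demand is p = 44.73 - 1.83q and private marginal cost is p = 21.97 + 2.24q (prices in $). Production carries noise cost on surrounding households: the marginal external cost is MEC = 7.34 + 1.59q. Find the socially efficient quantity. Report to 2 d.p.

Social marginal cost = private MC + MEC = 29.31 + 3.83q.
Set SMC = demand: 29.31 + 3.83q = 44.73 - 1.83q → q* = 2.7244.

q* = 2.72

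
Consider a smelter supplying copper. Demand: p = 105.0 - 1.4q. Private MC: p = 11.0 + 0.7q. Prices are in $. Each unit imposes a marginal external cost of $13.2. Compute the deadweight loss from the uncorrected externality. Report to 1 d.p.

Market equilibrium (private): 11.0 + 0.7q = 105.0 - 1.4q → q_m = 44.7619.
Social marginal cost = private MC + MEC = 24.2 + 0.7q.
Set SMC = demand: 24.2 + 0.7q = 105.0 - 1.4q → q* = 38.4762.
Height of the DWL triangle at q_m is SMC(q_m) − demand(q_m) = MEC(q_m) = 13.2000.
DWL = ½ × 6.2857 × 13.2000 = 41.4856.

DWL = $41.5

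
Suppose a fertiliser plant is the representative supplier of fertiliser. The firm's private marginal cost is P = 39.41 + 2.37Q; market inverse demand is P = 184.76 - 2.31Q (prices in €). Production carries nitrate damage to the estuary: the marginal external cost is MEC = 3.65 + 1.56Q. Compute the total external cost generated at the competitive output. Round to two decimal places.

€865.73

Market equilibrium (private): 39.41 + 2.37Q = 184.76 - 2.31Q → Q_m = 31.0577.
Total external cost = ∫₀^{Q_m} (3.65 + 1.56Q) dQ = 3.65×31.0577 + ½×1.56×31.0577² = 865.7336.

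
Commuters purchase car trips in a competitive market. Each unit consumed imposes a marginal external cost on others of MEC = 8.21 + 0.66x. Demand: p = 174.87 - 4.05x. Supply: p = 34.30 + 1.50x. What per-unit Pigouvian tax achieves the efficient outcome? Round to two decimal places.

Social marginal benefit = demand − MEC = 166.66 - 4.71x.
Set SMB = MC: 166.66 - 4.71x = 34.30 + 1.50x → x* = 21.3140.
The Pigouvian tax equals MEC at x*: 8.21 + 0.66×21.3140 = 22.2772.

tax = 22.28 per unit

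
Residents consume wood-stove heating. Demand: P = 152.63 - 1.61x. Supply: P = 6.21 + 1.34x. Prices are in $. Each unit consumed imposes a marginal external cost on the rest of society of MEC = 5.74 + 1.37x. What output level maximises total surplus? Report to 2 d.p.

Social marginal benefit = demand − MEC = 146.89 - 2.98x.
Set SMB = MC: 146.89 - 2.98x = 6.21 + 1.34x → x* = 32.5648.

x* = 32.56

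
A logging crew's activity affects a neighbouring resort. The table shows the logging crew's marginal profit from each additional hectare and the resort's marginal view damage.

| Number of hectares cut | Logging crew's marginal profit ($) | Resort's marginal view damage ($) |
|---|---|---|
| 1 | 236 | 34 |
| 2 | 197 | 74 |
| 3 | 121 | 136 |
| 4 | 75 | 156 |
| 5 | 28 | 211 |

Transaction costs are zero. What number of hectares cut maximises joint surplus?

Bargaining reaches the level where marginal profit last exceeds marginal view damage.
That holds through level 2 (197 ≥ 74) but not at 3 (121 < 136).

2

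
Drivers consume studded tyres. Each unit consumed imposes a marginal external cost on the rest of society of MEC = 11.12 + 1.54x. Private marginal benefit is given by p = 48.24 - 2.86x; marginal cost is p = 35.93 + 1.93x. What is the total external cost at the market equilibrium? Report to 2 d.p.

Market equilibrium (private): 35.93 + 1.93x = 48.24 - 2.86x → x_m = 2.5699.
Total external cost = ∫₀^{x_m} (11.12 + 1.54x) dx = 11.12×2.5699 + ½×1.54×2.5699² = 33.6627.

33.66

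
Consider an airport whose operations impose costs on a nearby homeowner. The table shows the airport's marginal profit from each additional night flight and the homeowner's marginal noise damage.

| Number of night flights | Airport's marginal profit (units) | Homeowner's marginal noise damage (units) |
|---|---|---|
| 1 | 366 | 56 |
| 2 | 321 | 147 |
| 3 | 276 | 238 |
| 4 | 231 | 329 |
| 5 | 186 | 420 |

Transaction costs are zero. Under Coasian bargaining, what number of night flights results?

Bargaining reaches the level where marginal profit last exceeds marginal noise damage.
That holds through level 3 (276 ≥ 238) but not at 4 (231 < 329).

3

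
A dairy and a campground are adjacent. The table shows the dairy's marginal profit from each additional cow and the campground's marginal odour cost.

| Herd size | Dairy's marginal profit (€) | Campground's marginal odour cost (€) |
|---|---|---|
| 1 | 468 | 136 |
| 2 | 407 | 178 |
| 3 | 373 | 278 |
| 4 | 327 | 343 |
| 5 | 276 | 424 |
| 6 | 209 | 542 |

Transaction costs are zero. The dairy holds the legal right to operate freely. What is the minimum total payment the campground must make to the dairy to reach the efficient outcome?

€812

Left alone the dairy would choose level 6 (marginal profit stays positive).
Efficient level: k* = 3 (marginal profit ≥ marginal odour cost through 3).
The campground must at least cover the dairy's forgone profit from cutting 6→3: 327 + 276 + 209 = 812.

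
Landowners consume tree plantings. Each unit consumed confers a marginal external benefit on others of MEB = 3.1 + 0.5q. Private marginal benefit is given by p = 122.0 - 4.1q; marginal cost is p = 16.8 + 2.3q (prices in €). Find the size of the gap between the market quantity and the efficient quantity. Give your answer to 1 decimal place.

1.9 units

Market equilibrium (private): 16.8 + 2.3q = 122.0 - 4.1q → q_m = 16.4375.
Social marginal benefit = demand + MEB = 125.1 - 3.6q.
Set SMB = MC: 125.1 - 3.6q = 16.8 + 2.3q → q* = 18.3559.
Gap = |16.4375 − 18.3559| = 1.9184.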